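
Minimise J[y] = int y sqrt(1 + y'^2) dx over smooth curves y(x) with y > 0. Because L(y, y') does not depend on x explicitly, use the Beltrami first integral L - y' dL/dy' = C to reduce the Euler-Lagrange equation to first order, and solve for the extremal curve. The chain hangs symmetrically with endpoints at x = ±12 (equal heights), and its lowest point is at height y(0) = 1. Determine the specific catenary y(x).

The Lagrangian L(y, y') = y sqrt(1 + y'^2) has no explicit x dependence, so the Beltrami identity applies:
    L − y' ∂L/∂y' = C.
Compute ∂L/∂y' = y · y' / sqrt(1 + y'^2). Then
    L − y' ∂L/∂y'
    = y sqrt(1 + y'^2) − y · y'^2 / sqrt(1 + y'^2)
    = y (1 + y'^2 − y'^2) / sqrt(1 + y'^2)
    = y / sqrt(1 + y'^2) = C.
Squaring gives y^2 = C^2 (1 + y'^2), i.e.
    y'^2 = y^2 / C^2 − 1.
Separating variables,
    dy / sqrt(y^2 − C^2) = dx / C,
and integrating gives arccosh(y / C) = (x − a)/C, so
    y(x) = C cosh((x − a)/C),
the catenary. The constants C and a are fixed by the two endpoint conditions (and, for the hanging-chain problem, the length constraint selects C).
Now fit the given data. The endpoints x = ±12 are symmetric at equal height, so the catenary is even about its minimum: a = 0 and y(x) = C cosh(x/C). The lowest point is y(0) = C cosh(0) = C, and we are told y(0) = 1, so C = 1. Therefore
    y(x) = cosh(x),
and at the endpoints
    y(±12) = cosh(12).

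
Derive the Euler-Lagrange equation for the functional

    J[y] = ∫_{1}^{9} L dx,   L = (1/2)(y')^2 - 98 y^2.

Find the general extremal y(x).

The Lagrangian is L = (1/2)(y')^2 - 98 y^2.
∂L/∂y = -196y.
∂L/∂y' = y'.
The Euler-Lagrange equation d/dx(∂L/∂y') − ∂L/∂y = 0 becomes:
    y'' + 196 y = 0
General solution: y(x) = A sin(14x) + B cos(14x), where A and B are arbitrary constants fixed by the endpoint conditions.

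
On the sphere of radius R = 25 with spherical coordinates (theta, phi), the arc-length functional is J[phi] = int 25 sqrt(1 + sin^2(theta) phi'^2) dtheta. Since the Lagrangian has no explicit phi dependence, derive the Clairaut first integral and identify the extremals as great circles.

On the sphere of radius R = 25 with spherical coordinates (θ, φ), the induced metric is
    ds^2 = 625(dθ^2 + sin^2(θ) dφ^2).
Parameterise by θ; the arc-length functional is
    J[φ] = ∫ 25 sqrt(1 + sin^2(θ) (dφ/dθ)^2) dθ,
so L = 25 sqrt(1 + sin^2(θ) φ'^2). Compute
    ∂L/∂φ = 0  (L has no explicit φ dependence),
    ∂L/∂φ' = 25 sin^2(θ) φ' / sqrt(1 + sin^2(θ) φ'^2).
Since ∂L/∂φ = 0, the Euler-Lagrange equation
    d/dθ(∂L/∂φ') − ∂L/∂φ = 0
reduces to d/dθ(∂L/∂φ') = 0, i.e. the momentum conjugate to φ is conserved:
    25 sin^2(θ) φ' / sqrt(1 + sin^2(θ) φ'^2) = C.
The overall factor of 25 is constant, so dividing through gives Clairaut's relation sin^2(θ) φ' / sqrt(1 + sin^2(θ) φ'^2) = C' (with C' = C/25). Solving for φ' and integrating gives the great-circle family
    cot(θ) = A cos(φ − φ_0),
i.e. the intersection of the sphere with a plane through the origin. The two constants A and φ_0 (equivalently C and one phase) are fixed by the two endpoint conditions.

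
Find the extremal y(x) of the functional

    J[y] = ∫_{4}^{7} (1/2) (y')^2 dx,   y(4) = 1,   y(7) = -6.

The Lagrangian is L = (1/2) (y')^2.
Compute ∂L/∂y = 0, ∂L/∂y' = y'.
The Euler-Lagrange equation d/dx(∂L/∂y') − ∂L/∂y = 0 reduces to
    y'' = 0.
Its general solution is
    y(x) = A x + B,
with A, B fixed by the endpoint conditions.
Applying the endpoint conditions y(4) = 1 and y(7) = -6: solve A·4 + B = 1 and A·7 + B = -6. Subtracting gives A(7 − 4) = -6 − 1, so A = -7/3, and B = 1 − A·4 = 31/3. Therefore
    y(x) = (-7/3) x + 31/3.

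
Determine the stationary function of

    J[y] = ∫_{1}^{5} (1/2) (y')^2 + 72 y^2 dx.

The Lagrangian is L = (1/2) (y')^2 + 72 y^2.
Compute ∂L/∂y = 144y, ∂L/∂y' = y'.
The Euler-Lagrange equation d/dx(∂L/∂y') − ∂L/∂y = 0 reduces to
    y'' − 144 y = 0.
Its general solution is
    y(x) = A e^(12x) + B e^(−12x),
with A, B fixed by the endpoint conditions.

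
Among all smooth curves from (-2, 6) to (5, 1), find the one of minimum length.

Arc-length functional: J[y] = ∫ sqrt(1 + (y')^2) dx.
Lagrangian L = sqrt(1 + (y')^2) has no explicit y dependence, so ∂L/∂y = 0 and the Euler-Lagrange equation gives
    d/dx( y' / sqrt(1 + (y')^2) ) = 0  ⇒  y' / sqrt(1 + (y')^2) = const.
Hence y' is constant, so y(x) is affine.
Fitting the endpoints (-2, 6) and (5, 1):
    slope m = (1 − 6) / (5 − (-2)) = -5/7,
    intercept c = 6 − m·(-2) = 32/7.
Extremal: y(x) = (-5/7) x + 32/7.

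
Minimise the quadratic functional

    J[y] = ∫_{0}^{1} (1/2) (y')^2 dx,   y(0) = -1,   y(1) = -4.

The Lagrangian is L = (1/2) (y')^2.
Compute ∂L/∂y = 0, ∂L/∂y' = y'.
The Euler-Lagrange equation d/dx(∂L/∂y') − ∂L/∂y = 0 reduces to
    y'' = 0.
Its general solution is
    y(x) = A x + B,
with A, B fixed by the endpoint conditions.
Applying the endpoint conditions y(0) = -1 and y(1) = -4: solve A·0 + B = -1 and A·1 + B = -4. Subtracting gives A(1 − 0) = -4 − -1, so A = -3, and B = -1 − A·0 = -1. Therefore
    y(x) = -3 x - 1.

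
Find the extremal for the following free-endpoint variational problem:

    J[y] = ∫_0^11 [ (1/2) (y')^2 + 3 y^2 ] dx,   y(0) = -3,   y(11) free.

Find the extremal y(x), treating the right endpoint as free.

The Lagrangian L = (1/2) (y')^2 + 3 y^2 gives
    ∂L/∂y = 6 y,   ∂L/∂y' = y'.
Euler-Lagrange: y'' − 6 y = 0.
With k = sqrt(6), the general solution is
    y(x) = A cosh(sqrt(6) x) + B sinh(sqrt(6) x).
Fixed left endpoint y(0) = -3 ⇒ A = -3.
The right endpoint x = 11 is free, so the natural (transversality) condition is ∂L/∂y' |_{x=11} = 0, i.e. y'(11) = 0.
Compute y'(x) = A k sinh(k x) + B k cosh(k x), so
    y'(11) = A k sinh(k·11) + B k cosh(k·11) = 0
    ⇒ B = −A tanh(k·11) = 3 tanh(sqrt(6)·11).
Therefore the extremal is
    y(x) = −3 cosh(sqrt(6) x) + 3 tanh(sqrt(6)·11) sinh(sqrt(6) x).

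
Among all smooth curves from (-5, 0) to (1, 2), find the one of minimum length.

Arc-length functional: J[y] = ∫ sqrt(1 + (y')^2) dx.
Lagrangian L = sqrt(1 + (y')^2) has no explicit y dependence, so ∂L/∂y = 0 and the Euler-Lagrange equation gives
    d/dx( y' / sqrt(1 + (y')^2) ) = 0  ⇒  y' / sqrt(1 + (y')^2) = const.
Hence y' is constant, so y(x) is affine.
Fitting the endpoints (-5, 0) and (1, 2):
    slope m = (2 − 0) / (1 − (-5)) = 1/3,
    intercept c = 0 − m·(-5) = 5/3.
Extremal: y(x) = (1/3) x + 5/3.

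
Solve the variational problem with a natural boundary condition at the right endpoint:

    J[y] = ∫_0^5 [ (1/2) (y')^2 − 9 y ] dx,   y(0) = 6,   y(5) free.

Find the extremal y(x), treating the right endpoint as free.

The Lagrangian L = (1/2) (y')^2 − 9 y gives
    ∂L/∂y = −9,   ∂L/∂y' = y'.
Euler-Lagrange: d/dx(y') − (−9) = 0, i.e. y'' + 9 = 0, so
    y(x) = −(9/2) x^2 + C1 x + C2.
Fixed left endpoint y(0) = 6 ⇒ C2 = 6.
The right endpoint x = 5 is free, so the natural (transversality) condition is ∂L/∂y' |_{x=5} = 0, i.e. y'(5) = 0.
Compute y'(x) = −9 x + C1, so y'(5) = −45 + C1 = 0 ⇒ C1 = 45.
Therefore the extremal is
    y(x) = −(9/2) x^2 + 45 x + 6.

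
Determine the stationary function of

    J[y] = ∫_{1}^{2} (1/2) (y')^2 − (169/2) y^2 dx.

The Lagrangian is L = (1/2) (y')^2 − (169/2) y^2.
Compute ∂L/∂y = -169y, ∂L/∂y' = y'.
The Euler-Lagrange equation d/dx(∂L/∂y') − ∂L/∂y = 0 reduces to
    y'' + 169 y = 0.
Its general solution is
    y(x) = A sin(13x) + B cos(13x),
with A, B fixed by the endpoint conditions.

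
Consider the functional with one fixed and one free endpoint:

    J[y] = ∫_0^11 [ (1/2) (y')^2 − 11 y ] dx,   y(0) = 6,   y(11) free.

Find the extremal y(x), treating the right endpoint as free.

The Lagrangian L = (1/2) (y')^2 − 11 y gives
    ∂L/∂y = −11,   ∂L/∂y' = y'.
Euler-Lagrange: d/dx(y') − (−11) = 0, i.e. y'' + 11 = 0, so
    y(x) = −(11/2) x^2 + C1 x + C2.
Fixed left endpoint y(0) = 6 ⇒ C2 = 6.
The right endpoint x = 11 is free, so the natural (transversality) condition is ∂L/∂y' |_{x=11} = 0, i.e. y'(11) = 0.
Compute y'(x) = −11 x + C1, so y'(11) = −121 + C1 = 0 ⇒ C1 = 121.
Therefore the extremal is
    y(x) = −(11/2) x^2 + 121 x + 6.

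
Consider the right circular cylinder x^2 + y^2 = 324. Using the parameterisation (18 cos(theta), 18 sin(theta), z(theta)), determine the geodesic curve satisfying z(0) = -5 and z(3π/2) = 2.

Parameterise the cylinder of radius R = 18 as
    r(θ) = (18 cos θ, 18 sin θ, z(θ)).
The arc-length element is
    ds = sqrt(324 + (dz/dθ)^2) dθ,
so the Lagrangian is L = sqrt(324 + z'^2).
L depends on z' only, not on z or θ, so ∂L/∂z = 0 and
    ∂L/∂z' = z' / sqrt(324 + z'^2).
The Euler-Lagrange equation gives
    d/dθ( z' / sqrt(324 + z'^2) ) = 0,
so z' is constant. Integrating once:
    z(θ) = a θ + b,
a helix on the cylinder (a straight line when the cylinder is unrolled). The constants a, b are determined by the endpoint conditions.
With endpoint conditions z(0) = -5 and z(3π/2) = 2: from z(0) = b we get b = -5, and a·3π/2 + -5 = 2 gives a = 14/(3π), so
    z(θ) = (14/(3π)) θ − 5.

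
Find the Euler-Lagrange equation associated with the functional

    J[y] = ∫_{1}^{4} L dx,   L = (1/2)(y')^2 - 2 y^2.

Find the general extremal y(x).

The Lagrangian is L = (1/2)(y')^2 - 2 y^2.
∂L/∂y = -4y.
∂L/∂y' = y'.
The Euler-Lagrange equation d/dx(∂L/∂y') − ∂L/∂y = 0 becomes:
    y'' + 4 y = 0
General solution: y(x) = A sin(2x) + B cos(2x), where A and B are arbitrary constants fixed by the endpoint conditions.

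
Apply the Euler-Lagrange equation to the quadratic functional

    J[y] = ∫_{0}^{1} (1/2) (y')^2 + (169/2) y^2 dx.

The Lagrangian is L = (1/2) (y')^2 + (169/2) y^2.
Compute ∂L/∂y = 169y, ∂L/∂y' = y'.
The Euler-Lagrange equation d/dx(∂L/∂y') − ∂L/∂y = 0 reduces to
    y'' − 169 y = 0.
Its general solution is
    y(x) = A e^(13x) + B e^(−13x),
with A, B fixed by the endpoint conditions.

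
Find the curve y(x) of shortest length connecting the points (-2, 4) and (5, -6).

Arc-length functional: J[y] = ∫ sqrt(1 + (y')^2) dx.
Lagrangian L = sqrt(1 + (y')^2) has no explicit y dependence, so ∂L/∂y = 0 and the Euler-Lagrange equation gives
    d/dx( y' / sqrt(1 + (y')^2) ) = 0  ⇒  y' / sqrt(1 + (y')^2) = const.
Hence y' is constant, so y(x) is affine.
Fitting the endpoints (-2, 4) and (5, -6):
    slope m = ((-6) − 4) / (5 − (-2)) = -10/7,
    intercept c = 4 − m·(-2) = 8/7.
Extremal: y(x) = (-10/7) x + 8/7.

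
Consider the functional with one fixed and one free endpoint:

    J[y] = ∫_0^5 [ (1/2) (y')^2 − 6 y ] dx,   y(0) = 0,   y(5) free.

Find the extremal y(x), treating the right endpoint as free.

The Lagrangian L = (1/2) (y')^2 − 6 y gives
    ∂L/∂y = −6,   ∂L/∂y' = y'.
Euler-Lagrange: d/dx(y') − (−6) = 0, i.e. y'' + 6 = 0, so
    y(x) = −(6/2) x^2 + C1 x + C2.
Fixed left endpoint y(0) = 0 ⇒ C2 = 0.
The right endpoint x = 5 is free, so the natural (transversality) condition is ∂L/∂y' |_{x=5} = 0, i.e. y'(5) = 0.
Compute y'(x) = −6 x + C1, so y'(5) = −30 + C1 = 0 ⇒ C1 = 30.
Therefore the extremal is
    y(x) = −3 x^2 + 30 x.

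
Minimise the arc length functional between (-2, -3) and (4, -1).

Arc-length functional: J[y] = ∫ sqrt(1 + (y')^2) dx.
Lagrangian L = sqrt(1 + (y')^2) has no explicit y dependence, so ∂L/∂y = 0 and the Euler-Lagrange equation gives
    d/dx( y' / sqrt(1 + (y')^2) ) = 0  ⇒  y' / sqrt(1 + (y')^2) = const.
Hence y' is constant, so y(x) is affine.
Fitting the endpoints (-2, -3) and (4, -1):
    slope m = ((-1) − (-3)) / (4 − (-2)) = 1/3,
    intercept c = (-3) − m·(-2) = -7/3.
Extremal: y(x) = (1/3) x - 7/3.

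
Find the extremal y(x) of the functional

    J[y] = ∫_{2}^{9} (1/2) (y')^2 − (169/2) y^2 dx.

The Lagrangian is L = (1/2) (y')^2 − (169/2) y^2.
Compute ∂L/∂y = -169y, ∂L/∂y' = y'.
The Euler-Lagrange equation d/dx(∂L/∂y') − ∂L/∂y = 0 reduces to
    y'' + 169 y = 0.
Its general solution is
    y(x) = A sin(13x) + B cos(13x),
with A, B fixed by the endpoint conditions.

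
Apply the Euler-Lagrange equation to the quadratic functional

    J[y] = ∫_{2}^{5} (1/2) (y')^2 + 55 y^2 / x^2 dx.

The Lagrangian is L = (1/2) (y')^2 + 55 y^2 / x^2.
Compute ∂L/∂y = 110y/x^2, ∂L/∂y' = y'.
The Euler-Lagrange equation d/dx(∂L/∂y') − ∂L/∂y = 0 reduces to
    y'' − 110/x^2 · y = 0  (x > 0).
Its general solution is
    y(x) = A x^11 + B x^(-10),
with A, B fixed by the endpoint conditions.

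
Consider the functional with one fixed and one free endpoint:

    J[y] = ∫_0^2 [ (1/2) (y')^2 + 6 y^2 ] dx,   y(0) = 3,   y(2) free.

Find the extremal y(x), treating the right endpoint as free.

The Lagrangian L = (1/2) (y')^2 + 6 y^2 gives
    ∂L/∂y = 12 y,   ∂L/∂y' = y'.
Euler-Lagrange: y'' − 12 y = 0.
With k = sqrt(12), the general solution is
    y(x) = A cosh(sqrt(12) x) + B sinh(sqrt(12) x).
Fixed left endpoint y(0) = 3 ⇒ A = 3.
The right endpoint x = 2 is free, so the natural (transversality) condition is ∂L/∂y' |_{x=2} = 0, i.e. y'(2) = 0.
Compute y'(x) = A k sinh(k x) + B k cosh(k x), so
    y'(2) = A k sinh(k·2) + B k cosh(k·2) = 0
    ⇒ B = −A tanh(k·2) = − 3 tanh(sqrt(12)·2).
Therefore the extremal is
    y(x) = 3 cosh(sqrt(12) x) − 3 tanh(sqrt(12)·2) sinh(sqrt(12) x).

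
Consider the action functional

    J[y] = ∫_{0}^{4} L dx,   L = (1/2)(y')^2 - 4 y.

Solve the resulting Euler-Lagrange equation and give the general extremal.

The Lagrangian is L = (1/2)(y')^2 - 4 y.
∂L/∂y = -4.
∂L/∂y' = y'.
The Euler-Lagrange equation d/dx(∂L/∂y') − ∂L/∂y = 0 becomes:
    y'' + 4 = 0
General solution: y(x) = -2 x^2 + A x + B, where A and B are arbitrary constants fixed by the endpoint conditions.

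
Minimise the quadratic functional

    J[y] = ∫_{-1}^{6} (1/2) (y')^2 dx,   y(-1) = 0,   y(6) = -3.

The Lagrangian is L = (1/2) (y')^2.
Compute ∂L/∂y = 0, ∂L/∂y' = y'.
The Euler-Lagrange equation d/dx(∂L/∂y') − ∂L/∂y = 0 reduces to
    y'' = 0.
Its general solution is
    y(x) = A x + B,
with A, B fixed by the endpoint conditions.
Applying the endpoint conditions y(-1) = 0 and y(6) = -3: solve A·-1 + B = 0 and A·6 + B = -3. Subtracting gives A(6 − -1) = -3 − 0, so A = -3/7, and B = 0 − A·-1 = -3/7. Therefore
    y(x) = (-3/7) x - 3/7.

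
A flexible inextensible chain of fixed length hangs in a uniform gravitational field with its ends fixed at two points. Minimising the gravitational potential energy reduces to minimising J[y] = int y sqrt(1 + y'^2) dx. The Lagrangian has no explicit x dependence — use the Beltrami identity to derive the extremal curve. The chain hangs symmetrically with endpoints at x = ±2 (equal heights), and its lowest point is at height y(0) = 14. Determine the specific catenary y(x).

The Lagrangian L(y, y') = y sqrt(1 + y'^2) has no explicit x dependence, so the Beltrami identity applies:
    L − y' ∂L/∂y' = C.
Compute ∂L/∂y' = y · y' / sqrt(1 + y'^2). Then
    L − y' ∂L/∂y'
    = y sqrt(1 + y'^2) − y · y'^2 / sqrt(1 + y'^2)
    = y (1 + y'^2 − y'^2) / sqrt(1 + y'^2)
    = y / sqrt(1 + y'^2) = C.
Squaring gives y^2 = C^2 (1 + y'^2), i.e.
    y'^2 = y^2 / C^2 − 1.
Separating variables,
    dy / sqrt(y^2 − C^2) = dx / C,
and integrating gives arccosh(y / C) = (x − a)/C, so
    y(x) = C cosh((x − a)/C),
the catenary. The constants C and a are fixed by the two endpoint conditions (and, for the hanging-chain problem, the length constraint selects C).
Now fit the given data. The endpoints x = ±2 are symmetric at equal height, so the catenary is even about its minimum: a = 0 and y(x) = C cosh(x/C). The lowest point is y(0) = C cosh(0) = C, and we are told y(0) = 14, so C = 14. Therefore
    y(x) = 14 cosh(x/14),
and at the endpoints
    y(±2) = 14 cosh(2/14).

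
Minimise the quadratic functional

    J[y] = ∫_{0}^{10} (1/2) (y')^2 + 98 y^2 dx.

The Lagrangian is L = (1/2) (y')^2 + 98 y^2.
Compute ∂L/∂y = 196y, ∂L/∂y' = y'.
The Euler-Lagrange equation d/dx(∂L/∂y') − ∂L/∂y = 0 reduces to
    y'' − 196 y = 0.
Its general solution is
    y(x) = A e^(14x) + B e^(−14x),
with A, B fixed by the endpoint conditions.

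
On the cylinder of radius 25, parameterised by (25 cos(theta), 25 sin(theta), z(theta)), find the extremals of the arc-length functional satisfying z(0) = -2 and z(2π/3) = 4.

Parameterise the cylinder of radius R = 25 as
    r(θ) = (25 cos θ, 25 sin θ, z(θ)).
The arc-length element is
    ds = sqrt(625 + (dz/dθ)^2) dθ,
so the Lagrangian is L = sqrt(625 + z'^2).
L depends on z' only, not on z or θ, so ∂L/∂z = 0 and
    ∂L/∂z' = z' / sqrt(625 + z'^2).
The Euler-Lagrange equation gives
    d/dθ( z' / sqrt(625 + z'^2) ) = 0,
so z' is constant. Integrating once:
    z(θ) = a θ + b,
a helix on the cylinder (a straight line when the cylinder is unrolled). The constants a, b are determined by the endpoint conditions.
With endpoint conditions z(0) = -2 and z(2π/3) = 4: from z(0) = b we get b = -2, and a·2π/3 + -2 = 4 gives a = 9/π, so
    z(θ) = (9/π) θ − 2.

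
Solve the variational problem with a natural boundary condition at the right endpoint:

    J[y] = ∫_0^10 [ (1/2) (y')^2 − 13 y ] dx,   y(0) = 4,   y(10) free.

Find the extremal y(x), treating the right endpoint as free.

The Lagrangian L = (1/2) (y')^2 − 13 y gives
    ∂L/∂y = −13,   ∂L/∂y' = y'.
Euler-Lagrange: d/dx(y') − (−13) = 0, i.e. y'' + 13 = 0, so
    y(x) = −(13/2) x^2 + C1 x + C2.
Fixed left endpoint y(0) = 4 ⇒ C2 = 4.
The right endpoint x = 10 is free, so the natural (transversality) condition is ∂L/∂y' |_{x=10} = 0, i.e. y'(10) = 0.
Compute y'(x) = −13 x + C1, so y'(10) = −130 + C1 = 0 ⇒ C1 = 130.
Therefore the extremal is
    y(x) = −(13/2) x^2 + 130 x + 4.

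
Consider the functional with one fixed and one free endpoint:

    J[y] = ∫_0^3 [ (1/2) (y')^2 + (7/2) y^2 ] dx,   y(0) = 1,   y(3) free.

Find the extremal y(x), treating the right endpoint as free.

The Lagrangian L = (1/2) (y')^2 + (7/2) y^2 gives
    ∂L/∂y = 7 y,   ∂L/∂y' = y'.
Euler-Lagrange: y'' − 7 y = 0.
With k = sqrt(7), the general solution is
    y(x) = A cosh(sqrt(7) x) + B sinh(sqrt(7) x).
Fixed left endpoint y(0) = 1 ⇒ A = 1.
The right endpoint x = 3 is free, so the natural (transversality) condition is ∂L/∂y' |_{x=3} = 0, i.e. y'(3) = 0.
Compute y'(x) = A k sinh(k x) + B k cosh(k x), so
    y'(3) = A k sinh(k·3) + B k cosh(k·3) = 0
    ⇒ B = −A tanh(k·3) = − tanh(sqrt(7)·3).
Therefore the extremal is
    y(x) = cosh(sqrt(7) x) − tanh(sqrt(7)·3) sinh(sqrt(7) x).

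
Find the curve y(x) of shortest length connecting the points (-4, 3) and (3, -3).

Arc-length functional: J[y] = ∫ sqrt(1 + (y')^2) dx.
Lagrangian L = sqrt(1 + (y')^2) has no explicit y dependence, so ∂L/∂y = 0 and the Euler-Lagrange equation gives
    d/dx( y' / sqrt(1 + (y')^2) ) = 0  ⇒  y' / sqrt(1 + (y')^2) = const.
Hence y' is constant, so y(x) is affine.
Fitting the endpoints (-4, 3) and (3, -3):
    slope m = ((-3) − 3) / (3 − (-4)) = -6/7,
    intercept c = 3 − m·(-4) = -3/7.
Extremal: y(x) = (-6/7) x - 3/7.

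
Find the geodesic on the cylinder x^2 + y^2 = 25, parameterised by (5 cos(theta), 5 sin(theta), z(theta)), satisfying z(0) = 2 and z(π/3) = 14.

Parameterise the cylinder of radius R = 5 as
    r(θ) = (5 cos θ, 5 sin θ, z(θ)).
The arc-length element is
    ds = sqrt(25 + (dz/dθ)^2) dθ,
so the Lagrangian is L = sqrt(25 + z'^2).
L depends on z' only, not on z or θ, so ∂L/∂z = 0 and
    ∂L/∂z' = z' / sqrt(25 + z'^2).
The Euler-Lagrange equation gives
    d/dθ( z' / sqrt(25 + z'^2) ) = 0,
so z' is constant. Integrating once:
    z(θ) = a θ + b,
a helix on the cylinder (a straight line when the cylinder is unrolled). The constants a, b are determined by the endpoint conditions.
With endpoint conditions z(0) = 2 and z(π/3) = 14: from z(0) = b we get b = 2, and a·π/3 + 2 = 14 gives a = 36/π, so
    z(θ) = (36/π) θ + 2.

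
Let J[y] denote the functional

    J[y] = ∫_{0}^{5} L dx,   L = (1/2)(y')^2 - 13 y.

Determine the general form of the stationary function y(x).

The Lagrangian is L = (1/2)(y')^2 - 13 y.
∂L/∂y = -13.
∂L/∂y' = y'.
The Euler-Lagrange equation d/dx(∂L/∂y') − ∂L/∂y = 0 becomes:
    y'' + 13 = 0
General solution: y(x) = -(13/2) x^2 + A x + B, where A and B are arbitrary constants fixed by the endpoint conditions.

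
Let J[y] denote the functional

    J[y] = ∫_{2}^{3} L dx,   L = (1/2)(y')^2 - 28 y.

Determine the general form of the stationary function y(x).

The Lagrangian is L = (1/2)(y')^2 - 28 y.
∂L/∂y = -28.
∂L/∂y' = y'.
The Euler-Lagrange equation d/dx(∂L/∂y') − ∂L/∂y = 0 becomes:
    y'' + 28 = 0
General solution: y(x) = -14 x^2 + A x + B, where A and B are arbitrary constants fixed by the endpoint conditions.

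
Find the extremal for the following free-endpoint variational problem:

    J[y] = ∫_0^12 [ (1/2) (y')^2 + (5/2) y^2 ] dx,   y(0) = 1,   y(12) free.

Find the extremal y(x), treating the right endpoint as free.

The Lagrangian L = (1/2) (y')^2 + (5/2) y^2 gives
    ∂L/∂y = 5 y,   ∂L/∂y' = y'.
Euler-Lagrange: y'' − 5 y = 0.
With k = sqrt(5), the general solution is
    y(x) = A cosh(sqrt(5) x) + B sinh(sqrt(5) x).
Fixed left endpoint y(0) = 1 ⇒ A = 1.
The right endpoint x = 12 is free, so the natural (transversality) condition is ∂L/∂y' |_{x=12} = 0, i.e. y'(12) = 0.
Compute y'(x) = A k sinh(k x) + B k cosh(k x), so
    y'(12) = A k sinh(k·12) + B k cosh(k·12) = 0
    ⇒ B = −A tanh(k·12) = − tanh(sqrt(5)·12).
Therefore the extremal is
    y(x) = cosh(sqrt(5) x) − tanh(sqrt(5)·12) sinh(sqrt(5) x).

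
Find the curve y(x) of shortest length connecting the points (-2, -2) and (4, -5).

Arc-length functional: J[y] = ∫ sqrt(1 + (y')^2) dx.
Lagrangian L = sqrt(1 + (y')^2) has no explicit y dependence, so ∂L/∂y = 0 and the Euler-Lagrange equation gives
    d/dx( y' / sqrt(1 + (y')^2) ) = 0  ⇒  y' / sqrt(1 + (y')^2) = const.
Hence y' is constant, so y(x) is affine.
Fitting the endpoints (-2, -2) and (4, -5):
    slope m = ((-5) − (-2)) / (4 − (-2)) = -1/2,
    intercept c = (-2) − m·(-2) = -3.
Extremal: y(x) = (-1/2) x - 3.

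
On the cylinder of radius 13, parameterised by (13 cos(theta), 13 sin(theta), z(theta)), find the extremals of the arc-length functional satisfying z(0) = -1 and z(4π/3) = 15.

Parameterise the cylinder of radius R = 13 as
    r(θ) = (13 cos θ, 13 sin θ, z(θ)).
The arc-length element is
    ds = sqrt(169 + (dz/dθ)^2) dθ,
so the Lagrangian is L = sqrt(169 + z'^2).
L depends on z' only, not on z or θ, so ∂L/∂z = 0 and
    ∂L/∂z' = z' / sqrt(169 + z'^2).
The Euler-Lagrange equation gives
    d/dθ( z' / sqrt(169 + z'^2) ) = 0,
so z' is constant. Integrating once:
    z(θ) = a θ + b,
a helix on the cylinder (a straight line when the cylinder is unrolled). The constants a, b are determined by the endpoint conditions.
With endpoint conditions z(0) = -1 and z(4π/3) = 15: from z(0) = b we get b = -1, and a·4π/3 + -1 = 15 gives a = 12/π, so
    z(θ) = (12/π) θ − 1.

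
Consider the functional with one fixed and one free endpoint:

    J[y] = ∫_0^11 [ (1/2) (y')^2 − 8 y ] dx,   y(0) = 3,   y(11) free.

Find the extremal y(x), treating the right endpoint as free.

The Lagrangian L = (1/2) (y')^2 − 8 y gives
    ∂L/∂y = −8,   ∂L/∂y' = y'.
Euler-Lagrange: d/dx(y') − (−8) = 0, i.e. y'' + 8 = 0, so
    y(x) = −(8/2) x^2 + C1 x + C2.
Fixed left endpoint y(0) = 3 ⇒ C2 = 3.
The right endpoint x = 11 is free, so the natural (transversality) condition is ∂L/∂y' |_{x=11} = 0, i.e. y'(11) = 0.
Compute y'(x) = −8 x + C1, so y'(11) = −88 + C1 = 0 ⇒ C1 = 88.
Therefore the extremal is
    y(x) = −4 x^2 + 88 x + 3.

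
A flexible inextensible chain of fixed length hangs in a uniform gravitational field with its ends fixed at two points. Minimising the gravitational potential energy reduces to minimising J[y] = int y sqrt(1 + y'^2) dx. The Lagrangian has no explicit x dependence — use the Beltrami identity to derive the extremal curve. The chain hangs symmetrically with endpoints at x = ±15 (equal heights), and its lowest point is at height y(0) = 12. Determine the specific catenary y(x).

The Lagrangian L(y, y') = y sqrt(1 + y'^2) has no explicit x dependence, so the Beltrami identity applies:
    L − y' ∂L/∂y' = C.
Compute ∂L/∂y' = y · y' / sqrt(1 + y'^2). Then
    L − y' ∂L/∂y'
    = y sqrt(1 + y'^2) − y · y'^2 / sqrt(1 + y'^2)
    = y (1 + y'^2 − y'^2) / sqrt(1 + y'^2)
    = y / sqrt(1 + y'^2) = C.
Squaring gives y^2 = C^2 (1 + y'^2), i.e.
    y'^2 = y^2 / C^2 − 1.
Separating variables,
    dy / sqrt(y^2 − C^2) = dx / C,
and integrating gives arccosh(y / C) = (x − a)/C, so
    y(x) = C cosh((x − a)/C),
the catenary. The constants C and a are fixed by the two endpoint conditions (and, for the hanging-chain problem, the length constraint selects C).
Now fit the given data. The endpoints x = ±15 are symmetric at equal height, so the catenary is even about its minimum: a = 0 and y(x) = C cosh(x/C). The lowest point is y(0) = C cosh(0) = C, and we are told y(0) = 12, so C = 12. Therefore
    y(x) = 12 cosh(x/12),
and at the endpoints
    y(±15) = 12 cosh(15/12).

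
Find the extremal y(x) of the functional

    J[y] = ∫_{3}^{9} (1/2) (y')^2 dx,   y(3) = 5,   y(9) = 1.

The Lagrangian is L = (1/2) (y')^2.
Compute ∂L/∂y = 0, ∂L/∂y' = y'.
The Euler-Lagrange equation d/dx(∂L/∂y') − ∂L/∂y = 0 reduces to
    y'' = 0.
Its general solution is
    y(x) = A x + B,
with A, B fixed by the endpoint conditions.
Applying the endpoint conditions y(3) = 5 and y(9) = 1: solve A·3 + B = 5 and A·9 + B = 1. Subtracting gives A(9 − 3) = 1 − 5, so A = -2/3, and B = 5 − A·3 = 7. Therefore
    y(x) = (-2/3) x + 7.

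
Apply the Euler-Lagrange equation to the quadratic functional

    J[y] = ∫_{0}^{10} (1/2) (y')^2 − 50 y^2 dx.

The Lagrangian is L = (1/2) (y')^2 − 50 y^2.
Compute ∂L/∂y = -100y, ∂L/∂y' = y'.
The Euler-Lagrange equation d/dx(∂L/∂y') − ∂L/∂y = 0 reduces to
    y'' + 100 y = 0.
Its general solution is
    y(x) = A sin(10x) + B cos(10x),
with A, B fixed by the endpoint conditions.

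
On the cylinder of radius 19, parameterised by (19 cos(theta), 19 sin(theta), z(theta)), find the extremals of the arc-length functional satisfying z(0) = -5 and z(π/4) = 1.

Parameterise the cylinder of radius R = 19 as
    r(θ) = (19 cos θ, 19 sin θ, z(θ)).
The arc-length element is
    ds = sqrt(361 + (dz/dθ)^2) dθ,
so the Lagrangian is L = sqrt(361 + z'^2).
L depends on z' only, not on z or θ, so ∂L/∂z = 0 and
    ∂L/∂z' = z' / sqrt(361 + z'^2).
The Euler-Lagrange equation gives
    d/dθ( z' / sqrt(361 + z'^2) ) = 0,
so z' is constant. Integrating once:
    z(θ) = a θ + b,
a helix on the cylinder (a straight line when the cylinder is unrolled). The constants a, b are determined by the endpoint conditions.
With endpoint conditions z(0) = -5 and z(π/4) = 1: from z(0) = b we get b = -5, and a·π/4 + -5 = 1 gives a = 24/π, so
    z(θ) = (24/π) θ − 5.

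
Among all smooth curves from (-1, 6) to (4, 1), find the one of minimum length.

Arc-length functional: J[y] = ∫ sqrt(1 + (y')^2) dx.
Lagrangian L = sqrt(1 + (y')^2) has no explicit y dependence, so ∂L/∂y = 0 and the Euler-Lagrange equation gives
    d/dx( y' / sqrt(1 + (y')^2) ) = 0  ⇒  y' / sqrt(1 + (y')^2) = const.
Hence y' is constant, so y(x) is affine.
Fitting the endpoints (-1, 6) and (4, 1):
    slope m = (1 − 6) / (4 − (-1)) = -1,
    intercept c = 6 − m·(-1) = 5.
Extremal: y(x) = -x + 5.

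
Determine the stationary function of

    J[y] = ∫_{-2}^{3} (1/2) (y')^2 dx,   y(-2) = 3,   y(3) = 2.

The Lagrangian is L = (1/2) (y')^2.
Compute ∂L/∂y = 0, ∂L/∂y' = y'.
The Euler-Lagrange equation d/dx(∂L/∂y') − ∂L/∂y = 0 reduces to
    y'' = 0.
Its general solution is
    y(x) = A x + B,
with A, B fixed by the endpoint conditions.
Applying the endpoint conditions y(-2) = 3 and y(3) = 2: solve A·-2 + B = 3 and A·3 + B = 2. Subtracting gives A(3 − -2) = 2 − 3, so A = -1/5, and B = 3 − A·-2 = 13/5. Therefore
    y(x) = (-1/5) x + 13/5.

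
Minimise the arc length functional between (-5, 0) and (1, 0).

Arc-length functional: J[y] = ∫ sqrt(1 + (y')^2) dx.
Lagrangian L = sqrt(1 + (y')^2) has no explicit y dependence, so ∂L/∂y = 0 and the Euler-Lagrange equation gives
    d/dx( y' / sqrt(1 + (y')^2) ) = 0  ⇒  y' / sqrt(1 + (y')^2) = const.
Hence y' is constant, so y(x) is affine.
Fitting the endpoints (-5, 0) and (1, 0):
    slope m = (0 − 0) / (1 − (-5)) = 0,
    intercept c = 0 − m·(-5) = 0.
Extremal: y(x) = 0.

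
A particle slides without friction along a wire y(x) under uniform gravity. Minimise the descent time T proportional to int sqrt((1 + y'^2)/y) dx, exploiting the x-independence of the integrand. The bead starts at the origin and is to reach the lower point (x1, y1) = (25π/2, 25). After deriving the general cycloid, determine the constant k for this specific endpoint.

The Lagrangian L = sqrt((1 + y'^2) / y) has no explicit x dependence, so the Beltrami identity applies:
    L − y' ∂L/∂y' = C.
Compute ∂L/∂y' = y' / sqrt(y (1 + y'^2)).
Substitute:
    sqrt((1 + y'^2)/y) − y'·y' / sqrt(y (1 + y'^2))
    = (1 + y'^2) / sqrt(y (1 + y'^2)) − y'^2 / sqrt(y (1 + y'^2))
    = 1 / sqrt(y (1 + y'^2)) = C.
Squaring and rearranging gives the first integral
    y (1 + y'^2) = 1/C^2 =: k   (constant).
Solving this first-order ODE by the substitution
    y = (k/2)(1 − cos θ)
yields the cycloid parameterisation
    x(θ) = (k/2)(θ − sin θ),   y(θ) = (k/2)(1 − cos θ).
The constant k is fixed by the endpoint condition.
Now fit the given lower endpoint (x1, y1) = (25π/2, 25). At the bottom of the first arch (θ = π), the parametric equations give
    y(π) = (k/2)(1 − cos π) = k,
    x(π) = (k/2)(π − sin π) = kπ/2.
Matching y(π) = 25 gives k = 25, consistent with x(π) = 25π/2. Therefore the specific cycloid is
    x(θ) = (25/2)(θ − sin θ),   y(θ) = (25/2)(1 − cos θ).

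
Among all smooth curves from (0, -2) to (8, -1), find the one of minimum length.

Arc-length functional: J[y] = ∫ sqrt(1 + (y')^2) dx.
Lagrangian L = sqrt(1 + (y')^2) has no explicit y dependence, so ∂L/∂y = 0 and the Euler-Lagrange equation gives
    d/dx( y' / sqrt(1 + (y')^2) ) = 0  ⇒  y' / sqrt(1 + (y')^2) = const.
Hence y' is constant, so y(x) is affine.
Fitting the endpoints (0, -2) and (8, -1):
    slope m = ((-1) − (-2)) / (8 − 0) = 1/8,
    intercept c = (-2) − m·0 = -2.
Extremal: y(x) = (1/8) x - 2.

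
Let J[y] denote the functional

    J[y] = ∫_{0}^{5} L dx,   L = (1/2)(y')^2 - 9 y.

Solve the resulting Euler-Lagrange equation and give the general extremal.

The Lagrangian is L = (1/2)(y')^2 - 9 y.
∂L/∂y = -9.
∂L/∂y' = y'.
The Euler-Lagrange equation d/dx(∂L/∂y') − ∂L/∂y = 0 becomes:
    y'' + 9 = 0
General solution: y(x) = -(9/2) x^2 + A x + B, where A and B are arbitrary constants fixed by the endpoint conditions.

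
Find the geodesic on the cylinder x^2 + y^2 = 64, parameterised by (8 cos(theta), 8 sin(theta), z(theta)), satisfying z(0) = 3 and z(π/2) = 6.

Parameterise the cylinder of radius R = 8 as
    r(θ) = (8 cos θ, 8 sin θ, z(θ)).
The arc-length element is
    ds = sqrt(64 + (dz/dθ)^2) dθ,
so the Lagrangian is L = sqrt(64 + z'^2).
L depends on z' only, not on z or θ, so ∂L/∂z = 0 and
    ∂L/∂z' = z' / sqrt(64 + z'^2).
The Euler-Lagrange equation gives
    d/dθ( z' / sqrt(64 + z'^2) ) = 0,
so z' is constant. Integrating once:
    z(θ) = a θ + b,
a helix on the cylinder (a straight line when the cylinder is unrolled). The constants a, b are determined by the endpoint conditions.
With endpoint conditions z(0) = 3 and z(π/2) = 6: from z(0) = b we get b = 3, and a·π/2 + 3 = 6 gives a = 6/π, so
    z(θ) = (6/π) θ + 3.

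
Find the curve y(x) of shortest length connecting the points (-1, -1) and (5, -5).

Arc-length functional: J[y] = ∫ sqrt(1 + (y')^2) dx.
Lagrangian L = sqrt(1 + (y')^2) has no explicit y dependence, so ∂L/∂y = 0 and the Euler-Lagrange equation gives
    d/dx( y' / sqrt(1 + (y')^2) ) = 0  ⇒  y' / sqrt(1 + (y')^2) = const.
Hence y' is constant, so y(x) is affine.
Fitting the endpoints (-1, -1) and (5, -5):
    slope m = ((-5) − (-1)) / (5 − (-1)) = -2/3,
    intercept c = (-1) − m·(-1) = -5/3.
Extremal: y(x) = (-2/3) x - 5/3.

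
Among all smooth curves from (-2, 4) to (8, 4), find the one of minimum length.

Arc-length functional: J[y] = ∫ sqrt(1 + (y')^2) dx.
Lagrangian L = sqrt(1 + (y')^2) has no explicit y dependence, so ∂L/∂y = 0 and the Euler-Lagrange equation gives
    d/dx( y' / sqrt(1 + (y')^2) ) = 0  ⇒  y' / sqrt(1 + (y')^2) = const.
Hence y' is constant, so y(x) is affine.
Fitting the endpoints (-2, 4) and (8, 4):
    slope m = (4 − 4) / (8 − (-2)) = 0,
    intercept c = 4 − m·(-2) = 4.
Extremal: y(x) = 4.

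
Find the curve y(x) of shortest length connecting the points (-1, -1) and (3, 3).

Arc-length functional: J[y] = ∫ sqrt(1 + (y')^2) dx.
Lagrangian L = sqrt(1 + (y')^2) has no explicit y dependence, so ∂L/∂y = 0 and the Euler-Lagrange equation gives
    d/dx( y' / sqrt(1 + (y')^2) ) = 0  ⇒  y' / sqrt(1 + (y')^2) = const.
Hence y' is constant, so y(x) is affine.
Fitting the endpoints (-1, -1) and (3, 3):
    slope m = (3 − (-1)) / (3 − (-1)) = 1,
    intercept c = (-1) − m·(-1) = 0.
Extremal: y(x) = x.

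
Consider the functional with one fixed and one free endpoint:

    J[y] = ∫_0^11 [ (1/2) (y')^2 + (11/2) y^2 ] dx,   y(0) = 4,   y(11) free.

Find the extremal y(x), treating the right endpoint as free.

The Lagrangian L = (1/2) (y')^2 + (11/2) y^2 gives
    ∂L/∂y = 11 y,   ∂L/∂y' = y'.
Euler-Lagrange: y'' − 11 y = 0.
With k = sqrt(11), the general solution is
    y(x) = A cosh(sqrt(11) x) + B sinh(sqrt(11) x).
Fixed left endpoint y(0) = 4 ⇒ A = 4.
The right endpoint x = 11 is free, so the natural (transversality) condition is ∂L/∂y' |_{x=11} = 0, i.e. y'(11) = 0.
Compute y'(x) = A k sinh(k x) + B k cosh(k x), so
    y'(11) = A k sinh(k·11) + B k cosh(k·11) = 0
    ⇒ B = −A tanh(k·11) = − 4 tanh(sqrt(11)·11).
Therefore the extremal is
    y(x) = 4 cosh(sqrt(11) x) − 4 tanh(sqrt(11)·11) sinh(sqrt(11) x).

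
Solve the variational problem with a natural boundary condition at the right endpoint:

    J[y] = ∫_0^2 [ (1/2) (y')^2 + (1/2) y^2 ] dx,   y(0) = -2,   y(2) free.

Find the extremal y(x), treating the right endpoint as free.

The Lagrangian L = (1/2) (y')^2 + (1/2) y^2 gives
    ∂L/∂y = 1 y,   ∂L/∂y' = y'.
Euler-Lagrange: y'' − y = 0.
With k = 1, the general solution is
    y(x) = A cosh(x) + B sinh(x).
Fixed left endpoint y(0) = -2 ⇒ A = -2.
The right endpoint x = 2 is free, so the natural (transversality) condition is ∂L/∂y' |_{x=2} = 0, i.e. y'(2) = 0.
Compute y'(x) = A k sinh(k x) + B k cosh(k x), so
    y'(2) = A k sinh(k·2) + B k cosh(k·2) = 0
    ⇒ B = −A tanh(k·2) = 2 tanh(1·2).
Therefore the extremal is
    y(x) = −2 cosh(1 x) + 2 tanh(1·2) sinh(1 x).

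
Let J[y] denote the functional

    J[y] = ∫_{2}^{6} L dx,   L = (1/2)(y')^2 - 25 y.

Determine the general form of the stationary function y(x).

The Lagrangian is L = (1/2)(y')^2 - 25 y.
∂L/∂y = -25.
∂L/∂y' = y'.
The Euler-Lagrange equation d/dx(∂L/∂y') − ∂L/∂y = 0 becomes:
    y'' + 25 = 0
General solution: y(x) = -(25/2) x^2 + A x + B, where A and B are arbitrary constants fixed by the endpoint conditions.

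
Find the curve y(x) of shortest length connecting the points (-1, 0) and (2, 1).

Arc-length functional: J[y] = ∫ sqrt(1 + (y')^2) dx.
Lagrangian L = sqrt(1 + (y')^2) has no explicit y dependence, so ∂L/∂y = 0 and the Euler-Lagrange equation gives
    d/dx( y' / sqrt(1 + (y')^2) ) = 0  ⇒  y' / sqrt(1 + (y')^2) = const.
Hence y' is constant, so y(x) is affine.
Fitting the endpoints (-1, 0) and (2, 1):
    slope m = (1 − 0) / (2 − (-1)) = 1/3,
    intercept c = 0 − m·(-1) = 1/3.
Extremal: y(x) = (1/3) x + 1/3.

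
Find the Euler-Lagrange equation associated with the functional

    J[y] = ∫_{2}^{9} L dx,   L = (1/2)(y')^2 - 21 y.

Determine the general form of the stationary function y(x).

The Lagrangian is L = (1/2)(y')^2 - 21 y.
∂L/∂y = -21.
∂L/∂y' = y'.
The Euler-Lagrange equation d/dx(∂L/∂y') − ∂L/∂y = 0 becomes:
    y'' + 21 = 0
General solution: y(x) = -(21/2) x^2 + A x + B, where A and B are arbitrary constants fixed by the endpoint conditions.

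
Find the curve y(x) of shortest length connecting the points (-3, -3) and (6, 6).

Arc-length functional: J[y] = ∫ sqrt(1 + (y')^2) dx.
Lagrangian L = sqrt(1 + (y')^2) has no explicit y dependence, so ∂L/∂y = 0 and the Euler-Lagrange equation gives
    d/dx( y' / sqrt(1 + (y')^2) ) = 0  ⇒  y' / sqrt(1 + (y')^2) = const.
Hence y' is constant, so y(x) is affine.
Fitting the endpoints (-3, -3) and (6, 6):
    slope m = (6 − (-3)) / (6 − (-3)) = 1,
    intercept c = (-3) − m·(-3) = 0.
Extremal: y(x) = x.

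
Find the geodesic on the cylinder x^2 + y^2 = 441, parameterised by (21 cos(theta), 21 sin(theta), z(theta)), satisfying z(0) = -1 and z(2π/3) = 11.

Parameterise the cylinder of radius R = 21 as
    r(θ) = (21 cos θ, 21 sin θ, z(θ)).
The arc-length element is
    ds = sqrt(441 + (dz/dθ)^2) dθ,
so the Lagrangian is L = sqrt(441 + z'^2).
L depends on z' only, not on z or θ, so ∂L/∂z = 0 and
    ∂L/∂z' = z' / sqrt(441 + z'^2).
The Euler-Lagrange equation gives
    d/dθ( z' / sqrt(441 + z'^2) ) = 0,
so z' is constant. Integrating once:
    z(θ) = a θ + b,
a helix on the cylinder (a straight line when the cylinder is unrolled). The constants a, b are determined by the endpoint conditions.
With endpoint conditions z(0) = -1 and z(2π/3) = 11: from z(0) = b we get b = -1, and a·2π/3 + -1 = 11 gives a = 18/π, so
    z(θ) = (18/π) θ − 1.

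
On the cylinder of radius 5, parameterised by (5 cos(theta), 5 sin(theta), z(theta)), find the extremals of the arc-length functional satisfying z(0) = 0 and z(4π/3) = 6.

Parameterise the cylinder of radius R = 5 as
    r(θ) = (5 cos θ, 5 sin θ, z(θ)).
The arc-length element is
    ds = sqrt(25 + (dz/dθ)^2) dθ,
so the Lagrangian is L = sqrt(25 + z'^2).
L depends on z' only, not on z or θ, so ∂L/∂z = 0 and
    ∂L/∂z' = z' / sqrt(25 + z'^2).
The Euler-Lagrange equation gives
    d/dθ( z' / sqrt(25 + z'^2) ) = 0,
so z' is constant. Integrating once:
    z(θ) = a θ + b,
a helix on the cylinder (a straight line when the cylinder is unrolled). The constants a, b are determined by the endpoint conditions.
With endpoint conditions z(0) = 0 and z(4π/3) = 6: from z(0) = b we get b = 0, and a·4π/3 + 0 = 6 gives a = 9/(2π), so
    z(θ) = (9/(2π)) θ.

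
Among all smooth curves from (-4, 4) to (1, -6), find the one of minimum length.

Arc-length functional: J[y] = ∫ sqrt(1 + (y')^2) dx.
Lagrangian L = sqrt(1 + (y')^2) has no explicit y dependence, so ∂L/∂y = 0 and the Euler-Lagrange equation gives
    d/dx( y' / sqrt(1 + (y')^2) ) = 0  ⇒  y' / sqrt(1 + (y')^2) = const.
Hence y' is constant, so y(x) is affine.
Fitting the endpoints (-4, 4) and (1, -6):
    slope m = ((-6) − 4) / (1 − (-4)) = -2,
    intercept c = 4 − m·(-4) = -4.
Extremal: y(x) = -2 x - 4.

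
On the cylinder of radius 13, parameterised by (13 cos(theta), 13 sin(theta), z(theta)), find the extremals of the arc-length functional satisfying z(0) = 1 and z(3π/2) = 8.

Parameterise the cylinder of radius R = 13 as
    r(θ) = (13 cos θ, 13 sin θ, z(θ)).
The arc-length element is
    ds = sqrt(169 + (dz/dθ)^2) dθ,
so the Lagrangian is L = sqrt(169 + z'^2).
L depends on z' only, not on z or θ, so ∂L/∂z = 0 and
    ∂L/∂z' = z' / sqrt(169 + z'^2).
The Euler-Lagrange equation gives
    d/dθ( z' / sqrt(169 + z'^2) ) = 0,
so z' is constant. Integrating once:
    z(θ) = a θ + b,
a helix on the cylinder (a straight line when the cylinder is unrolled). The constants a, b are determined by the endpoint conditions.
With endpoint conditions z(0) = 1 and z(3π/2) = 8: from z(0) = b we get b = 1, and a·3π/2 + 1 = 8 gives a = 14/(3π), so
    z(θ) = (14/(3π)) θ + 1.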